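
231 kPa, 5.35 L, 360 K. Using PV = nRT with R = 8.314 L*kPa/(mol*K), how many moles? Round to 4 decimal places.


PV = nRT, solve for n = PV / (RT).
PV = 231 * 5.35 = 1235.85
RT = 8.314 * 360 = 2993.04
n = 1235.85 / 2993.04
n = 0.41290795 mol, rounded to 4 dp:

0.4129 mol


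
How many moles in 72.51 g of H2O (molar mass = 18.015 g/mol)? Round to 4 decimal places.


n = mass / M
n = 72.51 / 18.015
n = 4.02497918 mol, rounded to 4 dp:

4.0250 mol


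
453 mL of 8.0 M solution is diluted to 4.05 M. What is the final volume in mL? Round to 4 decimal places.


Dilution: M1*V1 = M2*V2, solve for V2.
V2 = M1*V1 / M2
V2 = 8.0 * 453 / 4.05
V2 = 3624.0 / 4.05
V2 = 894.81481481 mL, rounded to 4 dp:

894.8148 mL


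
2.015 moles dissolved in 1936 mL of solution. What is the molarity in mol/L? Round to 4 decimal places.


Convert volume to liters: V_L = V_mL / 1000.
V_L = 1936 / 1000 = 1.936 L
M = n / V_L = 2.015 / 1.936
M = 1.04080579 mol/L, rounded to 4 dp:

1.0408 mol/L


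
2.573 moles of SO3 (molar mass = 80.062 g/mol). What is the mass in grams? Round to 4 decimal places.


mass = n * M
mass = 2.573 * 80.062
mass = 205.999526 g, rounded to 4 dp:

205.9995 g


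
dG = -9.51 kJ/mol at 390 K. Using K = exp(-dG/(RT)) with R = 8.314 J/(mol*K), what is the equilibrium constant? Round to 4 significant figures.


dG is in kJ/mol; multiply by 1000 to match R in J/(mol*K).
RT = 8.314 * 390 = 3242.46 J/mol
exponent = -dG*1000 / (RT) = -(-9.51*1000) / 3242.46 = 2.93295831
K = exp(2.93295831)
K = 18.783115, rounded to 4 significant figures:

18.78


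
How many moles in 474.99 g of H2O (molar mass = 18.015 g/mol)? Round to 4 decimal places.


n = mass / M
n = 474.99 / 18.015
n = 26.36636137 mol, rounded to 4 dp:

26.3664 mol


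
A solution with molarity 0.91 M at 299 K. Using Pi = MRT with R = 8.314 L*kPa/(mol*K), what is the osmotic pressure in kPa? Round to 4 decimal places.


Osmotic pressure (van't Hoff): Pi = M*R*T.
RT = 8.314 * 299 = 2485.886
Pi = 0.91 * 2485.886
Pi = 2262.15626 kPa, rounded to 4 dp:

2262.1563 kPa


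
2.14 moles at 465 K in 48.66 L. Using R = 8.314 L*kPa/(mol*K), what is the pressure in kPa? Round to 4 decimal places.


PV = nRT, solve for P = nRT / V.
nRT = 2.14 * 8.314 * 465 = 8273.2614
P = 8273.2614 / 48.66
P = 170.02181258 kPa, rounded to 4 dp:

170.0218 kPa


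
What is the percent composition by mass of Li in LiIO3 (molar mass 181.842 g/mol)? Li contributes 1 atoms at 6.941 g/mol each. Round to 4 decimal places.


pct = 100 * (n_elem * M_elem) / M_total
mass_contribution = 1 * 6.941 = 6.941 g/mol
pct = 100 * 6.941 / 181.842
pct = 3.81704997 %, rounded to 4 dp:

3.8170 %


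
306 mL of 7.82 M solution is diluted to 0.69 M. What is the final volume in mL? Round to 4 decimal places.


Dilution: M1*V1 = M2*V2, solve for V2.
V2 = M1*V1 / M2
V2 = 7.82 * 306 / 0.69
V2 = 2392.92 / 0.69
V2 = 3468.0 mL, rounded to 4 dp:

3468.0000 mL


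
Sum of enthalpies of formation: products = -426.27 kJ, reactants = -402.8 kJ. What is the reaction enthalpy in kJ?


dH_rxn = sum(dH_f products) - sum(dH_f reactants)
dH_rxn = -426.27 - (-402.8)
dH_rxn = -23.47 kJ:

-23.47 kJ


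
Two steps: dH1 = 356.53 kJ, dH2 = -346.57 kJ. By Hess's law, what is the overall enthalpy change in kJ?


Hess's law: enthalpy is a state function, so add the step enthalpies.
dH_total = dH1 + dH2 = 356.53 + (-346.57)
dH_total = 9.96 kJ:

9.96 kJ


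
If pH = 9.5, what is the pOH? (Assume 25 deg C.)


At 25 deg C, pH + pOH = 14.
pOH = 14 - pH = 14 - 9.5
pOH = 4.5:

4.50


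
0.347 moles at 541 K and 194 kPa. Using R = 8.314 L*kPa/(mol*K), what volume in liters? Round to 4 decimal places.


PV = nRT, solve for V = nRT / P.
nRT = 0.347 * 8.314 * 541 = 1560.7623
V = 1560.7623 / 194
V = 8.04516649 L, rounded to 4 dp:

8.0452 L


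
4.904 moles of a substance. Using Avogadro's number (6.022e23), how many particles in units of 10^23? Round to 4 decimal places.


N = n * NA, then divide by 1e23 for the requested units.
N / 1e23 = n * 6.022
N / 1e23 = 4.904 * 6.022
N / 1e23 = 29.531888, rounded to 4 dp:

29.5319


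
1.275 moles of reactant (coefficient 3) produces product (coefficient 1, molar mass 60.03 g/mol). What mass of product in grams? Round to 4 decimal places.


Use the coefficient ratio to convert reactant moles to product moles, then multiply by the product's molar mass.
moles_P = moles_R * (coeff_P / coeff_R) = 1.275 * (1/3) = 0.425
mass_P = moles_P * M_P = 0.425 * 60.03
mass_P = 25.51275 g, rounded to 4 dp:

25.5128 g


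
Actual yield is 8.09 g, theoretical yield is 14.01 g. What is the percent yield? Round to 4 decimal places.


% yield = 100 * actual / theoretical
% yield = 100 * 8.09 / 14.01
% yield = 57.74446824 %, rounded to 4 dp:

57.7445 %


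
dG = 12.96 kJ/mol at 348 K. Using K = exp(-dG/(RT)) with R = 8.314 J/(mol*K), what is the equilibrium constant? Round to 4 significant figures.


dG is in kJ/mol; multiply by 1000 to match R in J/(mol*K).
RT = 8.314 * 348 = 2893.272 J/mol
exponent = -dG*1000 / (RT) = -(12.96*1000) / 2893.272 = -4.47935763
K = exp(-4.47935763)
K = 0.011340696, rounded to 4 significant figures:

0.01134


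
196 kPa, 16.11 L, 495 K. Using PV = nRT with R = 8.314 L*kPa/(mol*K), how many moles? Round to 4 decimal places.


PV = nRT, solve for n = PV / (RT).
PV = 196 * 16.11 = 3157.56
RT = 8.314 * 495 = 4115.43
n = 3157.56 / 4115.43
n = 0.76724911 mol, rounded to 4 dp:

0.7672 mol


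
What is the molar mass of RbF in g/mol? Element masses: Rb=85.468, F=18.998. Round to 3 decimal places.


M = sum(count * atomic_mass) over atoms.
M = 1*85.468 + 1*18.998
M = 85.468 + 18.998
M = 104.466 g/mol, rounded to 3 dp:

104.466 g/mol


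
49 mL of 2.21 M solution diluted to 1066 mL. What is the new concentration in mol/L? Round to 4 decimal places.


Dilution: M1*V1 = M2*V2, solve for M2.
M2 = M1*V1 / V2
M2 = 2.21 * 49 / 1066
M2 = 108.29 / 1066
M2 = 0.10158537 mol/L, rounded to 4 dp:

0.1016 mol/L


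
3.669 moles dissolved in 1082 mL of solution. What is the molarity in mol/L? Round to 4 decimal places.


Convert volume to liters: V_L = V_mL / 1000.
V_L = 1082 / 1000 = 1.082 L
M = n / V_L = 3.669 / 1.082
M = 3.3909427 mol/L, rounded to 4 dp:

3.3909 mol/L


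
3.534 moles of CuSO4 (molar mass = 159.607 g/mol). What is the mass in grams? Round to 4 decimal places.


mass = n * M
mass = 3.534 * 159.607
mass = 564.051138 g, rounded to 4 dp:

564.0511 g


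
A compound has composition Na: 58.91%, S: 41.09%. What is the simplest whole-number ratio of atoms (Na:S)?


Assume 100 g of compound, divide each mass% by atomic mass to get moles, then normalize by the smallest to get a raw atom ratio.
Moles per 100 g: Na: 58.91/22.99 = 2.5624, S: 41.09/32.065 = 1.2815
Raw ratio (divide by min = 1.2815): Na: 2.0, S: 1.0
Multiply by 1 to clear fractions: Na: 2.0 ~= 2, S: 1.0 ~= 1
Reduce by GCD to get the simplest whole-number ratio:

2:1


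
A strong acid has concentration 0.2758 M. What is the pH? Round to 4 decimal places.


A strong acid dissociates completely, so [H+] equals the given concentration.
pH = -log10([H+]) = -log10(0.2758)
pH = 0.55940574, rounded to 4 dp:

0.5594


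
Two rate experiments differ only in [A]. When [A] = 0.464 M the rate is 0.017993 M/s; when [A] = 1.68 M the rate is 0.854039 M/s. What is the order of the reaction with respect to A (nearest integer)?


Rate is proportional to [A]^n, so rate2/rate1 = ([A]2/[A]1)^n. Take logs to solve for n.
rate2/rate1 = 0.854039 / 0.017993 = 47.4651
[A]2/[A]1 = 1.68 / 0.464 = 3.6207
n = ln(47.4651) / ln(3.6207) = 3.0
Nearest integer order:

3


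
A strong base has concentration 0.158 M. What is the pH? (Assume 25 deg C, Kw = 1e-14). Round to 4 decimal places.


A strong base dissociates completely, so [OH-] equals the given concentration.
pOH = -log10([OH-]) = -log10(0.158) = 0.801343
pH = 14 - pOH = 14 - 0.801343
pH = 13.198657, rounded to 4 dp:

13.1987


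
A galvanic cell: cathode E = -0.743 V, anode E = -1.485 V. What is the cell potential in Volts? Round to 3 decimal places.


Standard cell potential: E_cell = E_cathode - E_anode.
E_cell = -0.743 - (-1.485)
E_cell = 0.742 V, rounded to 3 dp:

0.742 V


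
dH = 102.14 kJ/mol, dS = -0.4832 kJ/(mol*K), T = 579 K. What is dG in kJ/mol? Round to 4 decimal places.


Gibbs: dG = dH - T*dS (consistent units, dS already in kJ/(mol*K)).
T*dS = 579 * -0.4832 = -279.7728
dG = 102.14 - (-279.7728)
dG = 381.9128 kJ/mol, rounded to 4 dp:

381.9128 kJ/mol


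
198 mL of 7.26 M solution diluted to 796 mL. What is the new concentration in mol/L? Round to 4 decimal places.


Dilution: M1*V1 = M2*V2, solve for M2.
M2 = M1*V1 / V2
M2 = 7.26 * 198 / 796
M2 = 1437.48 / 796
M2 = 1.8058794 mol/L, rounded to 4 dp:

1.8059 mol/L


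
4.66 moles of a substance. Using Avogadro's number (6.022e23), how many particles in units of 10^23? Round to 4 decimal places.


N = n * NA, then divide by 1e23 for the requested units.
N / 1e23 = n * 6.022
N / 1e23 = 4.66 * 6.022
N / 1e23 = 28.06252, rounded to 4 dp:

28.0625


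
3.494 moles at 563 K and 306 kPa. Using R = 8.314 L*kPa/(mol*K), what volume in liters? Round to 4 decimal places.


PV = nRT, solve for V = nRT / P.
nRT = 3.494 * 8.314 * 563 = 16354.6523
V = 16354.6523 / 306
V = 53.44657614 L, rounded to 4 dp:

53.4466 L


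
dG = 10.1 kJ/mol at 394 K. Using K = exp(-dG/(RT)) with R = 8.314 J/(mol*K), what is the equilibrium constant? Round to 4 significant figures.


dG is in kJ/mol; multiply by 1000 to match R in J/(mol*K).
RT = 8.314 * 394 = 3275.716 J/mol
exponent = -dG*1000 / (RT) = -(10.1*1000) / 3275.716 = -3.08329538
K = exp(-3.08329538)
K = 0.045808053, rounded to 4 significant figures:

0.04581


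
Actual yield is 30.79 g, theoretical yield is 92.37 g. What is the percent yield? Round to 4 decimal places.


% yield = 100 * actual / theoretical
% yield = 100 * 30.79 / 92.37
% yield = 33.33333333 %, rounded to 4 dp:

33.3333 %


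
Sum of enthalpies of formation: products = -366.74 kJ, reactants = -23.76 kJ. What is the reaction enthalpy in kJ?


dH_rxn = sum(dH_f products) - sum(dH_f reactants)
dH_rxn = -366.74 - (-23.76)
dH_rxn = -342.98 kJ:

-342.98 kJ


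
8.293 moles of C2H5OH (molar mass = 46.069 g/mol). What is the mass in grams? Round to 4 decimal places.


mass = n * M
mass = 8.293 * 46.069
mass = 382.050217 g, rounded to 4 dp:

382.0502 g


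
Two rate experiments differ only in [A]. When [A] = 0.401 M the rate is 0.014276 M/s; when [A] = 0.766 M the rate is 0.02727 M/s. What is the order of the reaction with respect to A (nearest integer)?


Rate is proportional to [A]^n, so rate2/rate1 = ([A]2/[A]1)^n. Take logs to solve for n.
rate2/rate1 = 0.02727 / 0.014276 = 1.9102
[A]2/[A]1 = 0.766 / 0.401 = 1.9102
n = ln(1.9102) / ln(1.9102) = 1.0
Nearest integer order:

1


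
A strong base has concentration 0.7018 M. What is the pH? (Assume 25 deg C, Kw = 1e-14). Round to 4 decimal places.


A strong base dissociates completely, so [OH-] equals the given concentration.
pOH = -log10([OH-]) = -log10(0.7018) = 0.153787
pH = 14 - pOH = 14 - 0.153787
pH = 13.846213, rounded to 4 dp:

13.8462


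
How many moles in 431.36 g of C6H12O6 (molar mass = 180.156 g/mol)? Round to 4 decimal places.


n = mass / M
n = 431.36 / 180.156
n = 2.39436932 mol, rounded to 4 dp:

2.3944 mol


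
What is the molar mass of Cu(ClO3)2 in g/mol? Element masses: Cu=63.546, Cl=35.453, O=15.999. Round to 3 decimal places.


M = sum(count * atomic_mass) over atoms.
M = 1*63.546 + 2*35.453 + 6*15.999
M = 63.546 + 70.906 + 95.994
M = 230.446 g/mol, rounded to 3 dp:

230.446 g/mol


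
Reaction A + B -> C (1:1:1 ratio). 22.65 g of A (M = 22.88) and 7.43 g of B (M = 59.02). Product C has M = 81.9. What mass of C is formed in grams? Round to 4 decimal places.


Find moles of each reactant; the smaller value is the limiting reagent in a 1:1:1 reaction, so moles_C equals moles of the limiter.
n_A = mass_A / M_A = 22.65 / 22.88 = 0.989948 mol
n_B = mass_B / M_B = 7.43 / 59.02 = 0.12589 mol
Limiting reagent: B (smaller), n_limiting = 0.12589 mol
mass_C = n_limiting * M_C = 0.12589 * 81.9
mass_C = 10.310391 g, rounded to 4 dp:

10.3104 g


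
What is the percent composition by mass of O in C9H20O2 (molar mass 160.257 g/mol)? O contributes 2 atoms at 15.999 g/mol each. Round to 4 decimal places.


pct = 100 * (n_elem * M_elem) / M_total
mass_contribution = 2 * 15.999 = 31.998 g/mol
pct = 100 * 31.998 / 160.257
pct = 19.96667852 %, rounded to 4 dp:

19.9667 %


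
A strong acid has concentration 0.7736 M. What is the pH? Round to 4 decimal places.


A strong acid dissociates completely, so [H+] equals the given concentration.
pH = -log10([H+]) = -log10(0.7736)
pH = 0.11148354, rounded to 4 dp:

0.1115


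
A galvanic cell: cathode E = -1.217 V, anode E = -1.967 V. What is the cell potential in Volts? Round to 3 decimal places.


Standard cell potential: E_cell = E_cathode - E_anode.
E_cell = -1.217 - (-1.967)
E_cell = 0.75 V, rounded to 3 dp:

0.750 V


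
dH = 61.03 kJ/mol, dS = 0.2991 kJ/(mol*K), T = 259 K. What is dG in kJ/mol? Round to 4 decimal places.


Gibbs: dG = dH - T*dS (consistent units, dS already in kJ/(mol*K)).
T*dS = 259 * 0.2991 = 77.4669
dG = 61.03 - (77.4669)
dG = -16.4369 kJ/mol, rounded to 4 dp:

-16.4369 kJ/mol


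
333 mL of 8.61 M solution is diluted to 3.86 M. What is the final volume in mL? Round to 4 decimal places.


Dilution: M1*V1 = M2*V2, solve for V2.
V2 = M1*V1 / M2
V2 = 8.61 * 333 / 3.86
V2 = 2867.13 / 3.86
V2 = 742.77979275 mL, rounded to 4 dp:

742.7798 mL


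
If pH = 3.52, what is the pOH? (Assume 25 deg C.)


At 25 deg C, pH + pOH = 14.
pOH = 14 - pH = 14 - 3.52
pOH = 10.48:

10.48


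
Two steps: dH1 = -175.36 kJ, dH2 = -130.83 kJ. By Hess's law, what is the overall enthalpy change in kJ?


Hess's law: enthalpy is a state function, so add the step enthalpies.
dH_total = dH1 + dH2 = -175.36 + (-130.83)
dH_total = -306.19 kJ:

-306.19 kJ


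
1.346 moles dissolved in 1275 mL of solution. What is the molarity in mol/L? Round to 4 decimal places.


Convert volume to liters: V_L = V_mL / 1000.
V_L = 1275 / 1000 = 1.275 L
M = n / V_L = 1.346 / 1.275
M = 1.05568627 mol/L, rounded to 4 dp:

1.0557 mol/L


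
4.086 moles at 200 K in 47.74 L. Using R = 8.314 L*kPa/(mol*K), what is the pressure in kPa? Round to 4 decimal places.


PV = nRT, solve for P = nRT / V.
nRT = 4.086 * 8.314 * 200 = 6794.2008
P = 6794.2008 / 47.74
P = 142.3167323 kPa, rounded to 4 dp:

142.3167 kPa


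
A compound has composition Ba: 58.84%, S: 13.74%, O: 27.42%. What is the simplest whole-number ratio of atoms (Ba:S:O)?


Assume 100 g of compound, divide each mass% by atomic mass to get moles, then normalize by the smallest to get a raw atom ratio.
Moles per 100 g: Ba: 58.84/137.327 = 0.4285, S: 13.74/32.065 = 0.4285, O: 27.42/15.999 = 1.7139
Raw ratio (divide by min = 0.4285): Ba: 1.0, S: 1.0, O: 4.0
Multiply by 1 to clear fractions: Ba: 1.0 ~= 1, S: 1.0 ~= 1, O: 4.0 ~= 4
Reduce by GCD to get the simplest whole-number ratio:

1:1:4


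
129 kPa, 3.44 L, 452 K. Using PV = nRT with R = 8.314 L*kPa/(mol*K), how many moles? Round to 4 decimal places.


PV = nRT, solve for n = PV / (RT).
PV = 129 * 3.44 = 443.76
RT = 8.314 * 452 = 3757.928
n = 443.76 / 3757.928
n = 0.11808635 mol, rounded to 4 dp:

0.1181 mol


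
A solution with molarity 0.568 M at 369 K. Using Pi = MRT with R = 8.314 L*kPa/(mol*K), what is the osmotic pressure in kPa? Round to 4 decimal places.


Osmotic pressure (van't Hoff): Pi = M*R*T.
RT = 8.314 * 369 = 3067.866
Pi = 0.568 * 3067.866
Pi = 1742.547888 kPa, rounded to 4 dp:

1742.5479 kPa


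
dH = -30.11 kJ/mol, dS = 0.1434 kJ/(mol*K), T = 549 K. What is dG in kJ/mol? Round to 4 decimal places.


Gibbs: dG = dH - T*dS (consistent units, dS already in kJ/(mol*K)).
T*dS = 549 * 0.1434 = 78.7266
dG = -30.11 - (78.7266)
dG = -108.8366 kJ/mol, rounded to 4 dp:

-108.8366 kJ/mol


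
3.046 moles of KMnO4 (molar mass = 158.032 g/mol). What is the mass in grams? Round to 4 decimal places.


mass = n * M
mass = 3.046 * 158.032
mass = 481.365472 g, rounded to 4 dp:

481.3655 g


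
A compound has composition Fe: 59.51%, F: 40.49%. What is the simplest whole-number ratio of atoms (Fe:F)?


Assume 100 g of compound, divide each mass% by atomic mass to get moles, then normalize by the smallest to get a raw atom ratio.
Moles per 100 g: Fe: 59.51/55.845 = 1.0656, F: 40.49/18.998 = 2.1313
Raw ratio (divide by min = 1.0656): Fe: 1.0, F: 2.0
Multiply by 1 to clear fractions: Fe: 1.0 ~= 1, F: 2.0 ~= 2
Reduce by GCD to get the simplest whole-number ratio:

1:2


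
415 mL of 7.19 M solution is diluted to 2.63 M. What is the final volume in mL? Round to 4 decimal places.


Dilution: M1*V1 = M2*V2, solve for V2.
V2 = M1*V1 / M2
V2 = 7.19 * 415 / 2.63
V2 = 2983.85 / 2.63
V2 = 1134.54372624 mL, rounded to 4 dp:

1134.5437 mL


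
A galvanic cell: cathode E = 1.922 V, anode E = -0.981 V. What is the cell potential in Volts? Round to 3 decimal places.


Standard cell potential: E_cell = E_cathode - E_anode.
E_cell = 1.922 - (-0.981)
E_cell = 2.903 V, rounded to 3 dp:

2.903 V


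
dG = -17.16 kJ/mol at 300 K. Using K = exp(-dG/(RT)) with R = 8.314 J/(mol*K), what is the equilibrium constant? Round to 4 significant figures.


dG is in kJ/mol; multiply by 1000 to match R in J/(mol*K).
RT = 8.314 * 300 = 2494.2 J/mol
exponent = -dG*1000 / (RT) = -(-17.16*1000) / 2494.2 = 6.87996151
K = exp(6.87996151)
K = 972.58892, rounded to 4 significant figures:

972.6


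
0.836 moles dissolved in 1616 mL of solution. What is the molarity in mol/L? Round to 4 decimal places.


Convert volume to liters: V_L = V_mL / 1000.
V_L = 1616 / 1000 = 1.616 L
M = n / V_L = 0.836 / 1.616
M = 0.51732673 mol/L, rounded to 4 dp:

0.5173 mol/L


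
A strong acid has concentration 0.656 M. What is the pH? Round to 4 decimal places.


A strong acid dissociates completely, so [H+] equals the given concentration.
pH = -log10([H+]) = -log10(0.656)
pH = 0.18309616, rounded to 4 dp:

0.1831


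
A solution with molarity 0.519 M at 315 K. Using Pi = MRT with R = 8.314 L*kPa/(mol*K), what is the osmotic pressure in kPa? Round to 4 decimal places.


Osmotic pressure (van't Hoff): Pi = M*R*T.
RT = 8.314 * 315 = 2618.91
Pi = 0.519 * 2618.91
Pi = 1359.21429 kPa, rounded to 4 dp:

1359.2143 kPa


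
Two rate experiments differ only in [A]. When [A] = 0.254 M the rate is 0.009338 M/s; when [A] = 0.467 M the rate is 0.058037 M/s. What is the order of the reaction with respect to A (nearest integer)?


Rate is proportional to [A]^n, so rate2/rate1 = ([A]2/[A]1)^n. Take logs to solve for n.
rate2/rate1 = 0.058037 / 0.009338 = 6.2151
[A]2/[A]1 = 0.467 / 0.254 = 1.8386
n = ln(6.2151) / ln(1.8386) = 3.0
Nearest integer order:

3


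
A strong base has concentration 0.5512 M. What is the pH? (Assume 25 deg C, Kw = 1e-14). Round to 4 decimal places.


A strong base dissociates completely, so [OH-] equals the given concentration.
pOH = -log10([OH-]) = -log10(0.5512) = 0.258691
pH = 14 - pOH = 14 - 0.258691
pH = 13.741309, rounded to 4 dp:

13.7413


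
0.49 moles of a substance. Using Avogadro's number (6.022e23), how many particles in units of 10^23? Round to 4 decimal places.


N = n * NA, then divide by 1e23 for the requested units.
N / 1e23 = n * 6.022
N / 1e23 = 0.49 * 6.022
N / 1e23 = 2.95078, rounded to 4 dp:

2.9508


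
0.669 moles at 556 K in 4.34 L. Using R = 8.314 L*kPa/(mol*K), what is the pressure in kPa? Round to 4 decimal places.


PV = nRT, solve for P = nRT / V.
nRT = 0.669 * 8.314 * 556 = 3092.5087
P = 3092.5087 / 4.34
P = 712.55960829 kPa, rounded to 4 dp:

712.5596 kPa


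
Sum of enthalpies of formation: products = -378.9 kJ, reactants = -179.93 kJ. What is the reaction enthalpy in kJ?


dH_rxn = sum(dH_f products) - sum(dH_f reactants)
dH_rxn = -378.9 - (-179.93)
dH_rxn = -198.97 kJ:

-198.97 kJ


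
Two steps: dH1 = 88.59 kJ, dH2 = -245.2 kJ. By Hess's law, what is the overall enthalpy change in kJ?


Hess's law: enthalpy is a state function, so add the step enthalpies.
dH_total = dH1 + dH2 = 88.59 + (-245.2)
dH_total = -156.61 kJ:

-156.61 kJ


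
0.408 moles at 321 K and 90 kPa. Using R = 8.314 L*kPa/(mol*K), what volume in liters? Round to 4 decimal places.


PV = nRT, solve for V = nRT / P.
nRT = 0.408 * 8.314 * 321 = 1088.868
V = 1088.868 / 90
V = 12.09853333 L, rounded to 4 dp:

12.0985 L


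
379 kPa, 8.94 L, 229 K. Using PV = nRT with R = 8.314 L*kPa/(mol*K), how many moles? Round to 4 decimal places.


PV = nRT, solve for n = PV / (RT).
PV = 379 * 8.94 = 3388.26
RT = 8.314 * 229 = 1903.906
n = 3388.26 / 1903.906
n = 1.77963618 mol, rounded to 4 dp:

1.7796 mol


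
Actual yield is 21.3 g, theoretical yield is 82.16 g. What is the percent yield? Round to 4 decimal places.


% yield = 100 * actual / theoretical
% yield = 100 * 21.3 / 82.16
% yield = 25.92502434 %, rounded to 4 dp:

25.9250 %


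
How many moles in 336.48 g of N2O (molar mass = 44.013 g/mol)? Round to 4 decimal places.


n = mass / M
n = 336.48 / 44.013
n = 7.64501397 mol, rounded to 4 dp:

7.6450 mol


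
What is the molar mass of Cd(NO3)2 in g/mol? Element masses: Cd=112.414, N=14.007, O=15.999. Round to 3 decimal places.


M = sum(count * atomic_mass) over atoms.
M = 1*112.414 + 2*14.007 + 6*15.999
M = 112.414 + 28.014 + 95.994
M = 236.422 g/mol, rounded to 3 dp:

236.422 g/mol


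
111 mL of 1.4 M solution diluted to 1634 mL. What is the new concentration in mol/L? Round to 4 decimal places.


Dilution: M1*V1 = M2*V2, solve for M2.
M2 = M1*V1 / V2
M2 = 1.4 * 111 / 1634
M2 = 155.4 / 1634
M2 = 0.09510404 mol/L, rounded to 4 dp:

0.0951 mol/L


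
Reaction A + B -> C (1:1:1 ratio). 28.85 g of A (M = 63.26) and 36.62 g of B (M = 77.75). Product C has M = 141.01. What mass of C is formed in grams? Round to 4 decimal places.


Find moles of each reactant; the smaller value is the limiting reagent in a 1:1:1 reaction, so moles_C equals moles of the limiter.
n_A = mass_A / M_A = 28.85 / 63.26 = 0.456054 mol
n_B = mass_B / M_B = 36.62 / 77.75 = 0.470997 mol
Limiting reagent: A (smaller), n_limiting = 0.456054 mol
mass_C = n_limiting * M_C = 0.456054 * 141.01
mass_C = 64.30817454 g, rounded to 4 dp:

64.3082 g


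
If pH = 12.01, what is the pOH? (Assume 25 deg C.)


At 25 deg C, pH + pOH = 14.
pOH = 14 - pH = 14 - 12.01
pOH = 1.99:

1.99


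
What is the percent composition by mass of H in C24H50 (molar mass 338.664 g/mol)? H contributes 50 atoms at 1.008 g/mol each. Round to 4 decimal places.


pct = 100 * (n_elem * M_elem) / M_total
mass_contribution = 50 * 1.008 = 50.4 g/mol
pct = 100 * 50.4 / 338.664
pct = 14.88200694 %, rounded to 4 dp:

14.8820 %


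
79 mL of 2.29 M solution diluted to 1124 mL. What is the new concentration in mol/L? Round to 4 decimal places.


Dilution: M1*V1 = M2*V2, solve for M2.
M2 = M1*V1 / V2
M2 = 2.29 * 79 / 1124
M2 = 180.91 / 1124
M2 = 0.16095196 mol/L, rounded to 4 dp:

0.1610 mol/L


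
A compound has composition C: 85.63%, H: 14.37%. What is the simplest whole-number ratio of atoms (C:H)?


Assume 100 g of compound, divide each mass% by atomic mass to get moles, then normalize by the smallest to get a raw atom ratio.
Moles per 100 g: C: 85.63/12.011 = 7.1293, H: 14.37/1.008 = 14.256
Raw ratio (divide by min = 7.1293): C: 1.0, H: 2.0
Multiply by 1 to clear fractions: C: 1.0 ~= 1, H: 2.0 ~= 2
Reduce by GCD to get the simplest whole-number ratio:

1:2


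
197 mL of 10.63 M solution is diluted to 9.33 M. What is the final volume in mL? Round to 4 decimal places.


Dilution: M1*V1 = M2*V2, solve for V2.
V2 = M1*V1 / M2
V2 = 10.63 * 197 / 9.33
V2 = 2094.11 / 9.33
V2 = 224.44908896 mL, rounded to 4 dp:

224.4491 mL


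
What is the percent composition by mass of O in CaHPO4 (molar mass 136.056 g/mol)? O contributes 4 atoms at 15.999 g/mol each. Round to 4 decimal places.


pct = 100 * (n_elem * M_elem) / M_total
mass_contribution = 4 * 15.999 = 63.996 g/mol
pct = 100 * 63.996 / 136.056
pct = 47.03651438 %, rounded to 4 dp:

47.0365 %


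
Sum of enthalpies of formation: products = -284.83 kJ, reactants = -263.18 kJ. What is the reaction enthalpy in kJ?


dH_rxn = sum(dH_f products) - sum(dH_f reactants)
dH_rxn = -284.83 - (-263.18)
dH_rxn = -21.65 kJ:

-21.65 kJ


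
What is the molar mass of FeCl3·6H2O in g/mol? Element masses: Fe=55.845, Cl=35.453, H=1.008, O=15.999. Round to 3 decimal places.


M = sum(count * atomic_mass) over atoms.
M = 1*55.845 + 3*35.453 + 12*1.008 + 6*15.999
M = 55.845 + 106.359 + 12.096 + 95.994
M = 270.294 g/mol, rounded to 3 dp:

270.294 g/mol


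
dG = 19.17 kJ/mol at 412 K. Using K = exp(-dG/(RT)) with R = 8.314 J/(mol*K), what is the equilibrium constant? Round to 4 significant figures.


dG is in kJ/mol; multiply by 1000 to match R in J/(mol*K).
RT = 8.314 * 412 = 3425.368 J/mol
exponent = -dG*1000 / (RT) = -(19.17*1000) / 3425.368 = -5.59647898
K = exp(-5.59647898)
K = 0.0037109069, rounded to 4 significant figures:

0.003711


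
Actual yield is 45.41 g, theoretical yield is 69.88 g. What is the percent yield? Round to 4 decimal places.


% yield = 100 * actual / theoretical
% yield = 100 * 45.41 / 69.88
% yield = 64.9828277 %, rounded to 4 dp:

64.9828 %


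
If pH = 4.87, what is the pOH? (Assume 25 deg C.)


At 25 deg C, pH + pOH = 14.
pOH = 14 - pH = 14 - 4.87
pOH = 9.13:

9.13


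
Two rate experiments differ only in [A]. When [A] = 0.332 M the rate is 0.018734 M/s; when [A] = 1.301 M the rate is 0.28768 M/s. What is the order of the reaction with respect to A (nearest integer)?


Rate is proportional to [A]^n, so rate2/rate1 = ([A]2/[A]1)^n. Take logs to solve for n.
rate2/rate1 = 0.28768 / 0.018734 = 15.356
[A]2/[A]1 = 1.301 / 0.332 = 3.9187
n = ln(15.356) / ln(3.9187) = 2.0
Nearest integer order:

2


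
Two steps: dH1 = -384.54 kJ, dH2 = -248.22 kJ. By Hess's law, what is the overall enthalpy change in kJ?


Hess's law: enthalpy is a state function, so add the step enthalpies.
dH_total = dH1 + dH2 = -384.54 + (-248.22)
dH_total = -632.76 kJ:

-632.76 kJ


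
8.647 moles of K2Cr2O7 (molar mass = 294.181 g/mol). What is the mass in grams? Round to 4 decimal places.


mass = n * M
mass = 8.647 * 294.181
mass = 2543.783107 g, rounded to 4 dp:

2543.7831 g


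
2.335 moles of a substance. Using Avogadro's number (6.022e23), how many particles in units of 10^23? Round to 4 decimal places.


N = n * NA, then divide by 1e23 for the requested units.
N / 1e23 = n * 6.022
N / 1e23 = 2.335 * 6.022
N / 1e23 = 14.06137, rounded to 4 dp:

14.0614


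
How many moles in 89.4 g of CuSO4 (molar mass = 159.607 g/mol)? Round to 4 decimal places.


n = mass / M
n = 89.4 / 159.607
n = 0.56012581 mol, rounded to 4 dp:

0.5601 mol


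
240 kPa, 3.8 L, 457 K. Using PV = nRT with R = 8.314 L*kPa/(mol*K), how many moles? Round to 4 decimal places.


PV = nRT, solve for n = PV / (RT).
PV = 240 * 3.8 = 912.0
RT = 8.314 * 457 = 3799.498
n = 912.0 / 3799.498
n = 0.24003171 mol, rounded to 4 dp:

0.2400 mol


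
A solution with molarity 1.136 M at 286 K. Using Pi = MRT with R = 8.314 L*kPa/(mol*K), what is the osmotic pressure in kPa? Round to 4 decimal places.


Osmotic pressure (van't Hoff): Pi = M*R*T.
RT = 8.314 * 286 = 2377.804
Pi = 1.136 * 2377.804
Pi = 2701.185344 kPa, rounded to 4 dp:

2701.1853 kPa


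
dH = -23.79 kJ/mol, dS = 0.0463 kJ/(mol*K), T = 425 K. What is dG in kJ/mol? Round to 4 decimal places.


Gibbs: dG = dH - T*dS (consistent units, dS already in kJ/(mol*K)).
T*dS = 425 * 0.0463 = 19.6775
dG = -23.79 - (19.6775)
dG = -43.4675 kJ/mol, rounded to 4 dp:

-43.4675 kJ/mol


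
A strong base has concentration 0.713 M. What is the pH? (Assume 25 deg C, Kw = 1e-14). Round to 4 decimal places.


A strong base dissociates completely, so [OH-] equals the given concentration.
pOH = -log10([OH-]) = -log10(0.713) = 0.14691
pH = 14 - pOH = 14 - 0.14691
pH = 13.85309, rounded to 4 dp:

13.8531


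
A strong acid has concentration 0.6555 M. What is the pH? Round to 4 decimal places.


A strong acid dissociates completely, so [H+] equals the given concentration.
pH = -log10([H+]) = -log10(0.6555)
pH = 0.1834273, rounded to 4 dp:

0.1834


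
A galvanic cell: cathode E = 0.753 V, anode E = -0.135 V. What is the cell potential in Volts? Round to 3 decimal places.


Standard cell potential: E_cell = E_cathode - E_anode.
E_cell = 0.753 - (-0.135)
E_cell = 0.888 V, rounded to 3 dp:

0.888 V


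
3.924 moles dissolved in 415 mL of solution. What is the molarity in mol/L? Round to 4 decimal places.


Convert volume to liters: V_L = V_mL / 1000.
V_L = 415 / 1000 = 0.415 L
M = n / V_L = 3.924 / 0.415
M = 9.45542169 mol/L, rounded to 4 dp:

9.4554 mol/L


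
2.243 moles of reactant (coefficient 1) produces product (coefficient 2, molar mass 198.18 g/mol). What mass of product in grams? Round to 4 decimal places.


Use the coefficient ratio to convert reactant moles to product moles, then multiply by the product's molar mass.
moles_P = moles_R * (coeff_P / coeff_R) = 2.243 * (2/1) = 4.486
mass_P = moles_P * M_P = 4.486 * 198.18
mass_P = 889.03548 g, rounded to 4 dp:

889.0355 g


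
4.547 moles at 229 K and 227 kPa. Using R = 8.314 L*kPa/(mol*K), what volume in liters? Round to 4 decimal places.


PV = nRT, solve for V = nRT / P.
nRT = 4.547 * 8.314 * 229 = 8657.0606
V = 8657.0606 / 227
V = 38.13683084 L, rounded to 4 dp:

38.1368 L


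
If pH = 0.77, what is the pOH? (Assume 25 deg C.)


At 25 deg C, pH + pOH = 14.
pOH = 14 - pH = 14 - 0.77
pOH = 13.23:

13.23


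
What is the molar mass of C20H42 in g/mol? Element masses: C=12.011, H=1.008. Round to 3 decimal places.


M = sum(count * atomic_mass) over atoms.
M = 20*12.011 + 42*1.008
M = 240.22 + 42.336
M = 282.556 g/mol, rounded to 3 dp:

282.556 g/mol


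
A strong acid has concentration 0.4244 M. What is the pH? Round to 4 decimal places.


A strong acid dissociates completely, so [H+] equals the given concentration.
pH = -log10([H+]) = -log10(0.4244)
pH = 0.37222462, rounded to 4 dp:

0.3722


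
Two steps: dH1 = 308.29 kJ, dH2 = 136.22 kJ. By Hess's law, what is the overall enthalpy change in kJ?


Hess's law: enthalpy is a state function, so add the step enthalpies.
dH_total = dH1 + dH2 = 308.29 + (136.22)
dH_total = 444.51 kJ:

444.51 kJ


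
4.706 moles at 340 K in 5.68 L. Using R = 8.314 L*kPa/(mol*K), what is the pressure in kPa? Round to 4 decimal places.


PV = nRT, solve for P = nRT / V.
nRT = 4.706 * 8.314 * 340 = 13302.7326
P = 13302.7326 / 5.68
P = 2342.03038732 kPa, rounded to 4 dp:

2342.0304 kPa


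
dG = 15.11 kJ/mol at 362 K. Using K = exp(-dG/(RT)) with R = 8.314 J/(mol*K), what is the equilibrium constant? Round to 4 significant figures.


dG is in kJ/mol; multiply by 1000 to match R in J/(mol*K).
RT = 8.314 * 362 = 3009.668 J/mol
exponent = -dG*1000 / (RT) = -(15.11*1000) / 3009.668 = -5.02048731
K = exp(-5.02048731)
K = 0.006601309, rounded to 4 significant figures:

0.006601


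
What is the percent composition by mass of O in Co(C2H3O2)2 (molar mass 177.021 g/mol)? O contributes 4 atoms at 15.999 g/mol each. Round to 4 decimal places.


pct = 100 * (n_elem * M_elem) / M_total
mass_contribution = 4 * 15.999 = 63.996 g/mol
pct = 100 * 63.996 / 177.021
pct = 36.15164303 %, rounded to 4 dp:

36.1516 %


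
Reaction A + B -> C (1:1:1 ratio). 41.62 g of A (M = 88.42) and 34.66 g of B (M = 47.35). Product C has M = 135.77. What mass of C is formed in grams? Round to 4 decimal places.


Find moles of each reactant; the smaller value is the limiting reagent in a 1:1:1 reaction, so moles_C equals moles of the limiter.
n_A = mass_A / M_A = 41.62 / 88.42 = 0.470708 mol
n_B = mass_B / M_B = 34.66 / 47.35 = 0.731996 mol
Limiting reagent: A (smaller), n_limiting = 0.470708 mol
mass_C = n_limiting * M_C = 0.470708 * 135.77
mass_C = 63.90802516 g, rounded to 4 dp:

63.9080 g


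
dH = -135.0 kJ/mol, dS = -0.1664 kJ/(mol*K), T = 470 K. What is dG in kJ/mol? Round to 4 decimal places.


Gibbs: dG = dH - T*dS (consistent units, dS already in kJ/(mol*K)).
T*dS = 470 * -0.1664 = -78.208
dG = -135.0 - (-78.208)
dG = -56.792 kJ/mol, rounded to 4 dp:

-56.7920 kJ/mol


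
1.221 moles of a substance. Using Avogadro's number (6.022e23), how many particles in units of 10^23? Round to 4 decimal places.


N = n * NA, then divide by 1e23 for the requested units.
N / 1e23 = n * 6.022
N / 1e23 = 1.221 * 6.022
N / 1e23 = 7.352862, rounded to 4 dp:

7.3529


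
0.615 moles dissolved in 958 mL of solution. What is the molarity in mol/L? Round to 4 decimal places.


Convert volume to liters: V_L = V_mL / 1000.
V_L = 958 / 1000 = 0.958 L
M = n / V_L = 0.615 / 0.958
M = 0.64196242 mol/L, rounded to 4 dp:

0.6420 mol/L


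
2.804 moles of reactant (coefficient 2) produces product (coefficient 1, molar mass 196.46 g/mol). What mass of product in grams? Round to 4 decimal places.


Use the coefficient ratio to convert reactant moles to product moles, then multiply by the product's molar mass.
moles_P = moles_R * (coeff_P / coeff_R) = 2.804 * (1/2) = 1.402
mass_P = moles_P * M_P = 1.402 * 196.46
mass_P = 275.43692 g, rounded to 4 dp:

275.4369 g


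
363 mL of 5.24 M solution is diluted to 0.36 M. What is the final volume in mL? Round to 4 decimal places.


Dilution: M1*V1 = M2*V2, solve for V2.
V2 = M1*V1 / M2
V2 = 5.24 * 363 / 0.36
V2 = 1902.12 / 0.36
V2 = 5283.66666667 mL, rounded to 4 dp:

5283.6667 mL


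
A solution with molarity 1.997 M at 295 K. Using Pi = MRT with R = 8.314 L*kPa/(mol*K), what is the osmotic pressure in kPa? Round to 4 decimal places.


Osmotic pressure (van't Hoff): Pi = M*R*T.
RT = 8.314 * 295 = 2452.63
Pi = 1.997 * 2452.63
Pi = 4897.90211 kPa, rounded to 4 dp:

4897.9021 kPa


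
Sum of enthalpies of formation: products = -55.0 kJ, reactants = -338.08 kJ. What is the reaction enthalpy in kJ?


dH_rxn = sum(dH_f products) - sum(dH_f reactants)
dH_rxn = -55.0 - (-338.08)
dH_rxn = 283.08 kJ:

283.08 kJ


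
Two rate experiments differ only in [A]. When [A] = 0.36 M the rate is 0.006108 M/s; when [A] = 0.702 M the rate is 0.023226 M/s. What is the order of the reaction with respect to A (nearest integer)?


Rate is proportional to [A]^n, so rate2/rate1 = ([A]2/[A]1)^n. Take logs to solve for n.
rate2/rate1 = 0.023226 / 0.006108 = 3.8026
[A]2/[A]1 = 0.702 / 0.36 = 1.95
n = ln(3.8026) / ln(1.95) = 2.0
Nearest integer order:

2


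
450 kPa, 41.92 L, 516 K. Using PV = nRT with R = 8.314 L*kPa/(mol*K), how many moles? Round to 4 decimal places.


PV = nRT, solve for n = PV / (RT).
PV = 450 * 41.92 = 18864.0
RT = 8.314 * 516 = 4290.024
n = 18864.0 / 4290.024
n = 4.3971782 mol, rounded to 4 dp:

4.3972 mol


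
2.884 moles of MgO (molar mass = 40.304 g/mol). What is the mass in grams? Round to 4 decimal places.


mass = n * M
mass = 2.884 * 40.304
mass = 116.236736 g, rounded to 4 dp:

116.2367 g


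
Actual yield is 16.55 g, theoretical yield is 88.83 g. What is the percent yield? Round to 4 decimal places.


% yield = 100 * actual / theoretical
% yield = 100 * 16.55 / 88.83
% yield = 18.6310931 %, rounded to 4 dp:

18.6311 %


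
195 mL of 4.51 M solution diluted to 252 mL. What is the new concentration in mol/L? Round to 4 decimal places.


Dilution: M1*V1 = M2*V2, solve for M2.
M2 = M1*V1 / V2
M2 = 4.51 * 195 / 252
M2 = 879.45 / 252
M2 = 3.48988095 mol/L, rounded to 4 dp:

3.4899 mol/L


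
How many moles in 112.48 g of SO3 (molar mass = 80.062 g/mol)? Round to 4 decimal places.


n = mass / M
n = 112.48 / 80.062
n = 1.40491119 mol, rounded to 4 dp:

1.4049 mol


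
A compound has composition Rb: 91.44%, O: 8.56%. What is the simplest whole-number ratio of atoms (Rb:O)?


Assume 100 g of compound, divide each mass% by atomic mass to get moles, then normalize by the smallest to get a raw atom ratio.
Moles per 100 g: Rb: 91.44/85.468 = 1.0699, O: 8.56/15.999 = 0.535
Raw ratio (divide by min = 0.535): Rb: 2.0, O: 1.0
Multiply by 1 to clear fractions: Rb: 2.0 ~= 2, O: 1.0 ~= 1
Reduce by GCD to get the simplest whole-number ratio:

2:1


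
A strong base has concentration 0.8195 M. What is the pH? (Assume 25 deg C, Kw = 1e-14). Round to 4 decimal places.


A strong base dissociates completely, so [OH-] equals the given concentration.
pOH = -log10([OH-]) = -log10(0.8195) = 0.086451
pH = 14 - pOH = 14 - 0.086451
pH = 13.913549, rounded to 4 dp:

13.9135


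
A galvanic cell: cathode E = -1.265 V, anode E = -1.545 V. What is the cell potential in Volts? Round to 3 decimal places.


Standard cell potential: E_cell = E_cathode - E_anode.
E_cell = -1.265 - (-1.545)
E_cell = 0.28 V, rounded to 3 dp:

0.280 V


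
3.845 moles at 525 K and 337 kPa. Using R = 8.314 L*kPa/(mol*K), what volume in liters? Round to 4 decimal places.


PV = nRT, solve for V = nRT / P.
nRT = 3.845 * 8.314 * 525 = 16782.8482
V = 16782.8482 / 337
V = 49.8007365 L, rounded to 4 dp:

49.8007 L


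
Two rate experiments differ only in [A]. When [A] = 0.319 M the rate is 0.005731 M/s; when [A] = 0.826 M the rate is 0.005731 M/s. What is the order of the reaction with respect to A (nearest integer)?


Rate is proportional to [A]^n, so rate2/rate1 = ([A]2/[A]1)^n. Take logs to solve for n.
rate2/rate1 = 0.005731 / 0.005731 = 1.0
[A]2/[A]1 = 0.826 / 0.319 = 2.5893
n = ln(1.0) / ln(2.5893) = 0.0
Nearest integer order:

0


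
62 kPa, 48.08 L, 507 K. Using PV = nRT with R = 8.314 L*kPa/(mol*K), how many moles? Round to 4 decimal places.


PV = nRT, solve for n = PV / (RT).
PV = 62 * 48.08 = 2980.96
RT = 8.314 * 507 = 4215.198
n = 2980.96 / 4215.198
n = 0.70719335 mol, rounded to 4 dp:

0.7072 mol


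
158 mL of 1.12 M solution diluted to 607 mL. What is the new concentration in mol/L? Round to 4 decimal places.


Dilution: M1*V1 = M2*V2, solve for M2.
M2 = M1*V1 / V2
M2 = 1.12 * 158 / 607
M2 = 176.96 / 607
M2 = 0.29153213 mol/L, rounded to 4 dp:

0.2915 mol/L


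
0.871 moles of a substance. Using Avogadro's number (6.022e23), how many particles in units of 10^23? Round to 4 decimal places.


N = n * NA, then divide by 1e23 for the requested units.
N / 1e23 = n * 6.022
N / 1e23 = 0.871 * 6.022
N / 1e23 = 5.245162, rounded to 4 dp:

5.2452


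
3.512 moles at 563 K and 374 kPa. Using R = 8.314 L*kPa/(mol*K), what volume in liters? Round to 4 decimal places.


PV = nRT, solve for V = nRT / P.
nRT = 3.512 * 8.314 * 563 = 16438.9064
V = 16438.9064 / 374
V = 43.95429519 L, rounded to 4 dp:

43.9543 L


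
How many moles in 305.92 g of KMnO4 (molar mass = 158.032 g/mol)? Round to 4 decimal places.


n = mass / M
n = 305.92 / 158.032
n = 1.93581047 mol, rounded to 4 dp:

1.9358 mol


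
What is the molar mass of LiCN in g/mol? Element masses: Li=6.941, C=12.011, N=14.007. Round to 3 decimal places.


M = sum(count * atomic_mass) over atoms.
M = 1*6.941 + 1*12.011 + 1*14.007
M = 6.941 + 12.011 + 14.007
M = 32.959 g/mol, rounded to 3 dp:

32.959 g/mol


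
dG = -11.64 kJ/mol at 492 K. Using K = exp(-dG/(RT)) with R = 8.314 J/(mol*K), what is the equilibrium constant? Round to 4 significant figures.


dG is in kJ/mol; multiply by 1000 to match R in J/(mol*K).
RT = 8.314 * 492 = 4090.488 J/mol
exponent = -dG*1000 / (RT) = -(-11.64*1000) / 4090.488 = 2.84562624
K = exp(2.84562624)
K = 17.212334, rounded to 4 significant figures:

17.21


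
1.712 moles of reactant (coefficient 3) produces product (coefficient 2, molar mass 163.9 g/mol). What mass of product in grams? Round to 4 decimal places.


Use the coefficient ratio to convert reactant moles to product moles, then multiply by the product's molar mass.
moles_P = moles_R * (coeff_P / coeff_R) = 1.712 * (2/3) = 1.141333
mass_P = moles_P * M_P = 1.141333 * 163.9
mass_P = 187.0644787 g, rounded to 4 dp:

187.0645 g
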